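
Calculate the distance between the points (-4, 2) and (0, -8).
Using the distance formula: d = sqrt((x₂-x₁)² + (y₂-y₁)²)
dx = 0 - (-4) = 4
dy = (-8) - 2 = -10
d = sqrt(4² + (-10)²) = sqrt(16 + 100) = sqrt(116) = 10.77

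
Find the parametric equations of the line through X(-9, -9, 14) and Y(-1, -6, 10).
Direction vector d = Y - X = (8, 3, -4)
x = -9 + 8t, y = -9 + 3t, z = 14 - 4t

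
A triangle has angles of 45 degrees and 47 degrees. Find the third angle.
Sum of angles in a triangle = 180 degrees
Third angle = 180 - 45 - 47
Third angle = 88 degrees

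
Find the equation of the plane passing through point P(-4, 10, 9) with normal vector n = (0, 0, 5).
d = n·P = (0)(-4) + (0)(10) + (5)(9) = 45
Plane: 5z = 45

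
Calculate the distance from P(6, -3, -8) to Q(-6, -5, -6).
d = √[(-12)² + (-2)² + (2)²] = √152 = 12.33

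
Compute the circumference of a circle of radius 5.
Circumference = 2 * pi * r
Circumference = 2 * pi * 5
Circumference = 31.42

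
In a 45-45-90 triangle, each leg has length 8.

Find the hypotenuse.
Hypotenuse = 8√2 = 11.31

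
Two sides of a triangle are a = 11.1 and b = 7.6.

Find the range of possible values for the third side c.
By the triangle inequality: |a - b| < c < a + b
|11.1 - 7.6| < c < 11.1 + 7.6
3.5 < c < 18.7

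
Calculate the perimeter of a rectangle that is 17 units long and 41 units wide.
Perimeter = 2 * (length + width)
Perimeter = 2 * (17 + 41)
Perimeter = 2 * 58
Perimeter = 116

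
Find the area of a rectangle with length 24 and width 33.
Area = length * width
Area = 24 * 33
Area = 792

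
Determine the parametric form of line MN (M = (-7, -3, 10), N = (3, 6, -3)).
Direction vector d = N - M = (10, 9, -13)
x = -7 + 10t, y = -3 + 9t, z = 10 - 13t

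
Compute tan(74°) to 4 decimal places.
tan(74 degrees) = 3.4874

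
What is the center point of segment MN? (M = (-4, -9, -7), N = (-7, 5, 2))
Midpoint = ((-4-7)/2, (-9+5)/2, (-7+2)/2) = (-5.5, -2, -2.5)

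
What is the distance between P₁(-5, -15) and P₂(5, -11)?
Using the distance formula: d = sqrt((x₂-x₁)² + (y₂-y₁)²)
dx = 5 - (-5) = 10
dy = (-11) - (-15) = 4
d = sqrt(10² + 4²) = sqrt(100 + 16) = sqrt(116) = 10.77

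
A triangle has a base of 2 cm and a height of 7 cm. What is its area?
Area = (1/2) * base * height
Area = (1/2) * 2 * 7
Area = 7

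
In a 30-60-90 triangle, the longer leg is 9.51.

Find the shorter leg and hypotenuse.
In a 30-60-90 triangle, sides are in ratio 1 : √3 : 2.
Long leg = short leg·√3  →  short leg = 9.51/√3 = 5.491
Hypotenuse = 2·(short leg) = 2·9.51/√3 = 10.98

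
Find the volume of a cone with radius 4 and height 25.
Volume = (1/3) * pi * r² * h
Volume = (1/3) * pi * 4² * 25
Volume = (1/3) * pi * 16 * 25
Volume = (1/3) * pi * 400
Volume = 418.88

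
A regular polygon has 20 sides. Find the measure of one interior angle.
Interior angle of a regular n-gon = (n-2)*180/n
Interior angle = (20-2)*180/20
Interior angle = 18*180/20
Interior angle = 3240/20
Interior angle = 162 degrees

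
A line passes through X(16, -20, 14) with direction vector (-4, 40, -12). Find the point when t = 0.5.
P(0.5) = (16 + (-4)(0.5), -20 + 40(0.5), 14 + (-12)(0.5)) = (14, 0, 8)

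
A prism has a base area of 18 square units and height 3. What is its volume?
Volume = base area * height
Volume = 18 * 3
Volume = 54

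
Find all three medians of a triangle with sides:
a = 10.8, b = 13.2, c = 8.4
Using m_x = ½√(2y² + 2z² - x²):
m_a = ½√(2·13.2² + 2·8.4² - 10.8²) = ½√372.96 = 9.656
m_b = ½√(2·10.8² + 2·8.4² - 13.2²) = ½√200.16 = 7.074
m_c = ½√(2·10.8² + 2·13.2² - 8.4²) = ½√511.2 = 11.3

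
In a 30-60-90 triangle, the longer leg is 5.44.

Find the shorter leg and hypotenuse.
In a 30-60-90 triangle, sides are in ratio 1 : √3 : 2.
Long leg = short leg·√3  →  short leg = 5.44/√3 = 3.141
Hypotenuse = 2·(short leg) = 2·5.44/√3 = 6.282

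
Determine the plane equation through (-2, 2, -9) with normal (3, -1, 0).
d = n·P = (3)(-2) + (-1)(2) + (0)(-9) = -8
Plane: 3x - y = -8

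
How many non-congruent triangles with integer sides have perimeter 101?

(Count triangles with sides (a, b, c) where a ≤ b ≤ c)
With a ≤ b ≤ c and a + b + c = 101, the triangle inequality a + b > c gives c < 101/2, so c ≤ 50.
Iterate a from 1 to ⌊p/3⌋ = 33; for each a, b ranges from a to ⌊(p−a)/2⌋ with c = p − a − b, keeping only c ≥ b.
Triples: (1, 50, 50), (2, 49, 50), (3, 48, 50), …
Count = 225 triangles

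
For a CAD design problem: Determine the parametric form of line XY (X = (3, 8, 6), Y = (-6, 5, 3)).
Direction vector d = Y - X = (-9, -3, -3)
x = 3 - 9t, y = 8 - 3t, z = 6 - 3t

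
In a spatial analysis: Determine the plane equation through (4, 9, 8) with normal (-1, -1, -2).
d = n·P = (-1)(4) + (-1)(9) + (-2)(8) = -29
Plane: -x - y - 2z = -29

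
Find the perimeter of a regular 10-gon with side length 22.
Perimeter = number of sides * side length
Perimeter = 10 * 22
Perimeter = 220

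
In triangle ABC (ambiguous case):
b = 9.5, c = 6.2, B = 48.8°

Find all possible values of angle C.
sin(C)/c = sin(B)/b  →  sin(C) = c·sin(B)/b = 6.2·sin(48.8°)/9.5 = 0.491050
C₁ = arcsin(0.491050) = 29.41°,  C₂ = 180° - C₁ = 150.59°
Check C₂: A = 180° - 48.8° - 150.59° = -19.39° ≤ 0, rejected
C = 29.41° (one solution)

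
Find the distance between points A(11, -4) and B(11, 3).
Using the distance formula: d = sqrt((x₂-x₁)² + (y₂-y₁)²)
dx = 11 - 11 = 0
dy = 3 - (-4) = 7
d = sqrt(0² + 7²) = sqrt(0 + 49) = sqrt(49) = 7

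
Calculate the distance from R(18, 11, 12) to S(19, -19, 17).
d = √[(1)² + (-30)² + (5)²] = √926 = 30.43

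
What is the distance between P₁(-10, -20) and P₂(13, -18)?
Using the distance formula: d = sqrt((x₂-x₁)² + (y₂-y₁)²)
dx = 13 - (-10) = 23
dy = (-18) - (-20) = 2
d = sqrt(23² + 2²) = sqrt(529 + 4) = sqrt(533) = 23.09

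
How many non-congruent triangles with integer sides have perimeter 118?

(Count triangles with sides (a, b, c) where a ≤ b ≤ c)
With a ≤ b ≤ c and a + b + c = 118, the triangle inequality a + b > c gives c < 118/2, so c ≤ 58.
Iterate a from 1 to ⌊p/3⌋ = 39; for each a, b ranges from a to ⌊(p−a)/2⌋ with c = p − a − b, keeping only c ≥ b.
Triples: (2, 58, 58), (3, 57, 58), (4, 56, 58), …
Count = 290 triangles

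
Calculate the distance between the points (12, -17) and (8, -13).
Using the distance formula: d = sqrt((x₂-x₁)² + (y₂-y₁)²)
dx = 8 - 12 = -4
dy = (-13) - (-17) = 4
d = sqrt((-4)² + 4²) = sqrt(16 + 16) = sqrt(32) = 5.66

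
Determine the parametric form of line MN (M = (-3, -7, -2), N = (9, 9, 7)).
Direction vector d = N - M = (12, 16, 9)
x = -3 + 12t, y = -7 + 16t, z = -2 + 9t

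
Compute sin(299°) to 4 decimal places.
sin(299 degrees) = -0.8746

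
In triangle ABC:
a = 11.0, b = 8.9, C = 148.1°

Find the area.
Using A = ½ab·sin(C):
A = ½·11.0·8.9·sin(148.1°) = ½·97.9·0.528438 = 25.87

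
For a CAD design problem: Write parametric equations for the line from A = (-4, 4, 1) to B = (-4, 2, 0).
Direction vector d = B - A = (0, -2, -1)
x = -4, y = 4 - 2t, z = 1 - t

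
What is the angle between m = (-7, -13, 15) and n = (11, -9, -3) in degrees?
m·n = -5, |m|² = 443, |n|² = 211
cos θ = -5/√93473 ≈ -0.01635
θ ≈ 90.94°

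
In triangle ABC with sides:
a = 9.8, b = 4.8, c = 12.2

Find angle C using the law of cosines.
cos(C) = (a² + b² - c²)/(2ab)
cos(C) = (9.8² + 4.8² - 12.2²)/(2·9.8·4.8) = -29.76/94.08 = -0.316327
C = arccos(-0.316327) = 108.4°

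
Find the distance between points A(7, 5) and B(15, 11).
Using the distance formula: d = sqrt((x₂-x₁)² + (y₂-y₁)²)
dx = 15 - 7 = 8
dy = 11 - 5 = 6
d = sqrt(8² + 6²) = sqrt(64 + 36) = sqrt(100) = 10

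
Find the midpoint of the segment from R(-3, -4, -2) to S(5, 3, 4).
Midpoint = ((-3+5)/2, (-4+3)/2, (-2+4)/2) = (1, -0.5, 1)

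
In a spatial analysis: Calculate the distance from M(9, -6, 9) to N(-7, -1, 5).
d = √[(-16)² + (5)² + (-4)²] = √297 = 17.23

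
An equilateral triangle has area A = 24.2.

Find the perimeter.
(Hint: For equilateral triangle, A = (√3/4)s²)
A = (√3/4)s²  →  s² = 4A/√3 = 4·24.2/√3 = 55.8875
s = 7.47579
Perimeter = 3s = 22.43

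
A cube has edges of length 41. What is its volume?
Volume = s³
Volume = 41³
Volume = 68921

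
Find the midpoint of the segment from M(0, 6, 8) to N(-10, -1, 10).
Midpoint = ((0-10)/2, (6-1)/2, (8+10)/2) = (-5, 2.5, 9)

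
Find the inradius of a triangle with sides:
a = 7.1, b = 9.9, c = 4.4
s = (a+b+c)/2 = (7.1+9.9+4.4)/2 = 10.7
Area = √(s(s-a)(s-b)(s-c)) = √(10.7·3.6·0.8·6.3) = 13.9334
r = Area/s = 13.9334/10.7 = 1.302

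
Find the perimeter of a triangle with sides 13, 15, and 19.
Perimeter = sum of all sides
Perimeter = 13 + 15 + 19
Perimeter = 47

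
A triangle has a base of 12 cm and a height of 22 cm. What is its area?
Area = (1/2) * base * height
Area = (1/2) * 12 * 22
Area = 132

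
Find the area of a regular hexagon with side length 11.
For a regular 6-gon with side length s = 11:
Apothem a = s / (2*tan(pi/6)) = 11 / (2*tan(pi/6)) ≈ 9.5263
Perimeter P = 6 * 11 = 66
Area = (1/2) * P * a = (1/2) * 66 * 9.5263 = 314.37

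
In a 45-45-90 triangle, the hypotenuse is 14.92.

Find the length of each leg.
In a 45-45-90 triangle, hypotenuse = leg·√2  →  leg = hypotenuse/√2
leg = 14.92/√2 = 10.55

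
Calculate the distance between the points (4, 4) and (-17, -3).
Using the distance formula: d = sqrt((x₂-x₁)² + (y₂-y₁)²)
dx = (-17) - 4 = -21
dy = (-3) - 4 = -7
d = sqrt((-21)² + (-7)²) = sqrt(441 + 49) = sqrt(490) = 22.14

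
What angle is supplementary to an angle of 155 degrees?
Supplementary angles sum to 180 degrees.
Other angle = 180 - 155
Other angle = 25 degrees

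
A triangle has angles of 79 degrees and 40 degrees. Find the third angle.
Sum of angles in a triangle = 180 degrees
Third angle = 180 - 79 - 40
Third angle = 61 degrees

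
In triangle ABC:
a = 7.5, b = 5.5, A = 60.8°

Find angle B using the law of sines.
sin(B)/b = sin(A)/a
sin(B) = b·sin(A)/a = 5.5·sin(60.8°)/7.5 = 0.640143
B = arcsin(0.640143) = 39.8°  (b ≤ a, so B ≤ A and the acute solution is unique)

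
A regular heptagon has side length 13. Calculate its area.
For a regular 7-gon with side length s = 13:
Apothem a = s / (2*tan(pi/7)) = 13 / (2*tan(pi/7)) ≈ 13.4974
Perimeter P = 7 * 13 = 91
Area = (1/2) * P * a = (1/2) * 91 * 13.4974 = 614.13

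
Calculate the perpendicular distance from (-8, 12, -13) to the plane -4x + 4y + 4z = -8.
d = |(-4)(-8) + 4(12) + 4(-13) - (-8)| / √((-4)² + 4² + 4²) = 36/√48 = 5.196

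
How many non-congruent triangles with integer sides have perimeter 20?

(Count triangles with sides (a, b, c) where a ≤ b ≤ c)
With a ≤ b ≤ c and a + b + c = 20, the triangle inequality a + b > c gives c < 20/2, so c ≤ 9.
Iterate a from 1 to ⌊p/3⌋ = 6; for each a, b ranges from a to ⌊(p−a)/2⌋ with c = p − a − b, keeping only c ≥ b.
Triples: (2, 9, 9), (3, 8, 9), (4, 7, 9), …
Count = 8 triangles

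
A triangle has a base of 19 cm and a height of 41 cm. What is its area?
Area = (1/2) * base * height
Area = (1/2) * 19 * 41
Area = 389.50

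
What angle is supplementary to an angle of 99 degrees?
Supplementary angles sum to 180 degrees.
Other angle = 180 - 99
Other angle = 81 degrees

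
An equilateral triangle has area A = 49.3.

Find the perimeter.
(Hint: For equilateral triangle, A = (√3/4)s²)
A = (√3/4)s²  →  s² = 4A/√3 = 4·49.3/√3 = 113.853
s = 10.6702
Perimeter = 3s = 32.01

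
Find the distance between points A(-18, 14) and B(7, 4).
Using the distance formula: d = sqrt((x₂-x₁)² + (y₂-y₁)²)
dx = 7 - (-18) = 25
dy = 4 - 14 = -10
d = sqrt(25² + (-10)²) = sqrt(625 + 100) = sqrt(725) = 26.93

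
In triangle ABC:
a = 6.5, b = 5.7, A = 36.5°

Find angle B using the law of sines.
sin(B)/b = sin(A)/a
sin(B) = b·sin(A)/a = 5.7·sin(36.5°)/6.5 = 0.521614
B = arcsin(0.521614) = 31.44°  (b ≤ a, so B ≤ A and the acute solution is unique)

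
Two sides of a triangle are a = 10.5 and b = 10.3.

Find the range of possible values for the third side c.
By the triangle inequality: |a - b| < c < a + b
|10.5 - 10.3| < c < 10.5 + 10.3
0.2 < c < 20.8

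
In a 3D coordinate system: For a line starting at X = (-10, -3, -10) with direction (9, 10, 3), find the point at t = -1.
P(-1) = (-10 + 9(-1), -3 + 10(-1), -10 + 3(-1)) = (-19, -13, -13)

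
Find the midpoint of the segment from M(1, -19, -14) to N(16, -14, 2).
Midpoint = ((1+16)/2, (-19-14)/2, (-14+2)/2) = (8.5, -16.5, -6)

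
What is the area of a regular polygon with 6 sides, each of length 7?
For a regular 6-gon with side length s = 7:
Apothem a = s / (2*tan(pi/6)) = 7 / (2*tan(pi/6)) ≈ 6.0622
Perimeter P = 6 * 7 = 42
Area = (1/2) * P * a = (1/2) * 42 * 6.0622 = 127.31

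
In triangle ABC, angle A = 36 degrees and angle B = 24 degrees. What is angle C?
Sum of angles in a triangle = 180 degrees
Third angle = 180 - 36 - 24
Third angle = 120 degrees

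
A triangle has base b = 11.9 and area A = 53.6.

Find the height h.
A = ½bh  →  h = 2A/b
h = 2·53.6/11.9 = 9.008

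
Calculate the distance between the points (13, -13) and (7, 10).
Using the distance formula: d = sqrt((x₂-x₁)² + (y₂-y₁)²)
dx = 7 - 13 = -6
dy = 10 - (-13) = 23
d = sqrt((-6)² + 23²) = sqrt(36 + 529) = sqrt(565) = 23.77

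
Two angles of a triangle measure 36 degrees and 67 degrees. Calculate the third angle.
Sum of angles in a triangle = 180 degrees
Third angle = 180 - 36 - 67
Third angle = 77 degrees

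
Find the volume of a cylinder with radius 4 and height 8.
Volume = pi * r² * h
Volume = pi * 4² * 8
Volume = pi * 16 * 8
Volume = pi * 128
Volume = 402.12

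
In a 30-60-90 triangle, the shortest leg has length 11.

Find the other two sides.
Long leg = 11√3 = 19.05, Hypotenuse = 22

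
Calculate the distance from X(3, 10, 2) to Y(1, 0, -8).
d = √[(-2)² + (-10)² + (-10)²] = √204 = 14.28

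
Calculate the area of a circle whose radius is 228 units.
Area = pi * r²
Area = pi * 228²
Area = pi * 51984
Area = 163312.55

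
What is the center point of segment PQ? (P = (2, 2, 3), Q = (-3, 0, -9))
Midpoint = ((2-3)/2, (2+0)/2, (3-9)/2) = (-0.5, 1, -3)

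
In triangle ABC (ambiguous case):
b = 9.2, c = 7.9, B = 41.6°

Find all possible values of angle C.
sin(C)/c = sin(B)/b  →  sin(C) = c·sin(B)/b = 7.9·sin(41.6°)/9.2 = 0.570111
C₁ = arcsin(0.570111) = 34.76°,  C₂ = 180° - C₁ = 145.24°
Check C₂: A = 180° - 41.6° - 145.24° = -6.84° ≤ 0, rejected
C = 34.76° (one solution)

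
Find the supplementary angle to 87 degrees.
Supplementary angles sum to 180 degrees.
Other angle = 180 - 87
Other angle = 93 degrees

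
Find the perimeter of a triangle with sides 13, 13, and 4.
Perimeter = sum of all sides
Perimeter = 13 + 13 + 4
Perimeter = 30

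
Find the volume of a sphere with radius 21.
Volume = (4/3) * pi * r³
Volume = (4/3) * pi * 21³
Volume = (4/3) * pi * 9261
Volume = 38792.39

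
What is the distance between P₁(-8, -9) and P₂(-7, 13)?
Using the distance formula: d = sqrt((x₂-x₁)² + (y₂-y₁)²)
dx = (-7) - (-8) = 1
dy = 13 - (-9) = 22
d = sqrt(1² + 22²) = sqrt(1 + 484) = sqrt(485) = 22.02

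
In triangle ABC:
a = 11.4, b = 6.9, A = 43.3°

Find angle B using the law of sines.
sin(B)/b = sin(A)/a
sin(B) = b·sin(A)/a = 6.9·sin(43.3°)/11.4 = 0.415101
B = arcsin(0.415101) = 24.53°  (b ≤ a, so B ≤ A and the acute solution is unique)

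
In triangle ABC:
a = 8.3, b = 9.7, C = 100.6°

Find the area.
Using A = ½ab·sin(C):
A = ½·8.3·9.7·sin(100.6°) = ½·80.51·0.982935 = 39.57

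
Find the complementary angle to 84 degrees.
Complementary angles sum to 90 degrees.
Other angle = 90 - 84
Other angle = 6 degrees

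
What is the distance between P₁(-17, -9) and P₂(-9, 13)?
Using the distance formula: d = sqrt((x₂-x₁)² + (y₂-y₁)²)
dx = (-9) - (-17) = 8
dy = 13 - (-9) = 22
d = sqrt(8² + 22²) = sqrt(64 + 484) = sqrt(548) = 23.41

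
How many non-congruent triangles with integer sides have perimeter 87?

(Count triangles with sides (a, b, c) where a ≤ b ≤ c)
With a ≤ b ≤ c and a + b + c = 87, the triangle inequality a + b > c gives c < 87/2, so c ≤ 43.
Iterate a from 1 to ⌊p/3⌋ = 29; for each a, b ranges from a to ⌊(p−a)/2⌋ with c = p − a − b, keeping only c ≥ b.
Triples: (1, 43, 43), (2, 42, 43), (3, 41, 43), …
Count = 169 triangles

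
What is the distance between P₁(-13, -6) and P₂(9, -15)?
Using the distance formula: d = sqrt((x₂-x₁)² + (y₂-y₁)²)
dx = 9 - (-13) = 22
dy = (-15) - (-6) = -9
d = sqrt(22² + (-9)²) = sqrt(484 + 81) = sqrt(565) = 23.77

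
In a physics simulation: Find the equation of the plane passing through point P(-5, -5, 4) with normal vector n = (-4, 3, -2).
d = n·P = (-4)(-5) + (3)(-5) + (-2)(4) = -3
Plane: -4x + 3y - 2z = -3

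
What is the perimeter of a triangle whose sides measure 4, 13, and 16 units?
Perimeter = sum of all sides
Perimeter = 4 + 13 + 16
Perimeter = 33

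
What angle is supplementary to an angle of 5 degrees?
Supplementary angles sum to 180 degrees.
Other angle = 180 - 5
Other angle = 175 degrees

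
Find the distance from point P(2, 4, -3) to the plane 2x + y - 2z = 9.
d = |2(2) + 1(4) + (-2)(-3) - (9)| / √(2² + 1² + (-2)²) = 5/√9 = 1.667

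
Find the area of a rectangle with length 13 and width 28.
Area = length * width
Area = 13 * 28
Area = 364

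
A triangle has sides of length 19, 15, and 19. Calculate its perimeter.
Perimeter = sum of all sides
Perimeter = 19 + 15 + 19
Perimeter = 53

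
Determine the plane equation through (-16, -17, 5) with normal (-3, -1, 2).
d = n·P = (-3)(-16) + (-1)(-17) + (2)(5) = 75
Plane: -3x - y + 2z = 75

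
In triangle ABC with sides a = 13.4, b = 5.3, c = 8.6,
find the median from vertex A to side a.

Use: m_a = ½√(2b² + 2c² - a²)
m_a = ½√(2·5.3² + 2·8.6² - 13.4²)
m_a = ½√(56.18 + 147.92 - 179.56) = ½√24.54 = 2.477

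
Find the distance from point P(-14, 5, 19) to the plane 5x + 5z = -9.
d = |5(-14) + 0(5) + 5(19) - (-9)| / √(5² + 0² + 5²) = 34/√50 = 4.808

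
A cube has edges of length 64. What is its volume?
Volume = s³
Volume = 64³
Volume = 262144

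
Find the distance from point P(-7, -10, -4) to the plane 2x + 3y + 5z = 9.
d = |2(-7) + 3(-10) + 5(-4) - (9)| / √(2² + 3² + 5²) = 73/√38 = 11.84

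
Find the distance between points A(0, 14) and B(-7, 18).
Using the distance formula: d = sqrt((x₂-x₁)² + (y₂-y₁)²)
dx = (-7) - 0 = -7
dy = 18 - 14 = 4
d = sqrt((-7)² + 4²) = sqrt(49 + 16) = sqrt(65) = 8.06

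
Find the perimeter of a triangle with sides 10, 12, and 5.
Perimeter = sum of all sides
Perimeter = 10 + 12 + 5
Perimeter = 27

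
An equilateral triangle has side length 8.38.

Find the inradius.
For an equilateral triangle, r = s/(2√3) where s is the side.
r = 8.38/(2√3) = 8.38/3.464102 = 2.419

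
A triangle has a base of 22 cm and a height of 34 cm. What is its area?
Area = (1/2) * base * height
Area = (1/2) * 22 * 34
Area = 374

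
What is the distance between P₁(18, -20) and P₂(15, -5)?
Using the distance formula: d = sqrt((x₂-x₁)² + (y₂-y₁)²)
dx = 15 - 18 = -3
dy = (-5) - (-20) = 15
d = sqrt((-3)² + 15²) = sqrt(9 + 225) = sqrt(234) = 15.30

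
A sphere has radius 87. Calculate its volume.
Volume = (4/3) * pi * r³
Volume = (4/3) * pi * 87³
Volume = (4/3) * pi * 658503
Volume = 2758330.92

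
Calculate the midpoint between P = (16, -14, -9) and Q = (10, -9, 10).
Midpoint = ((16+10)/2, (-14-9)/2, (-9+10)/2) = (13, -11.5, 0.5)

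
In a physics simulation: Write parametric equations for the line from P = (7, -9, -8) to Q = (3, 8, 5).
Direction vector d = Q - P = (-4, 17, 13)
x = 7 - 4t, y = -9 + 17t, z = -8 + 13t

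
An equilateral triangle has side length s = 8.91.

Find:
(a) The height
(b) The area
(a) Height h = s·√3/2 = 8.91·√3/2 = 7.716
(b) Area = (√3/4)·s² = (√3/4)·8.91² = (√3/4)·79.3881 = 34.38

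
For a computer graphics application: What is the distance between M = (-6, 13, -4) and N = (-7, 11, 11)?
d = √[(-1)² + (-2)² + (15)²] = √230 = 15.17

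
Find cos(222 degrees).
cos(222 degrees) = -0.7431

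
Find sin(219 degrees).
sin(219 degrees) = -0.6293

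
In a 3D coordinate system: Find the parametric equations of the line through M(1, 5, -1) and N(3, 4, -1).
Direction vector d = N - M = (2, -1, 0)
x = 1 + 2t, y = 5 - t, z = -1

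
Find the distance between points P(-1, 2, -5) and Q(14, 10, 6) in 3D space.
d = √[(15)² + (8)² + (11)²] = √410 = 20.25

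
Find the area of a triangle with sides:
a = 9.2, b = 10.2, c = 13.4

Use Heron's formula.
s = (a+b+c)/2 = (9.2+10.2+13.4)/2 = 16.4
A = √(s(s-a)(s-b)(s-c)) = √(16.4·7.2·6.2·3)
A = √2196.29 = 46.86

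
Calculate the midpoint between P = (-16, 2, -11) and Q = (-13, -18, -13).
Midpoint = ((-16-13)/2, (2-18)/2, (-11-13)/2) = (-14.5, -8, -12)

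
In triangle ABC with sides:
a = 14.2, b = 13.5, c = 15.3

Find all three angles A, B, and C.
By the law of cosines:
cos(A) = (b² + c² - a²)/(2bc) = 0.519729  →  A = 58.69°
cos(B) = (a² + c² - b²)/(2ac) = 0.583356  →  B = 54.31°
cos(C) = (a² + b² - c²)/(2ab) = 0.390715  →  C = 67°
Check: A + B + C = 180.0° ✓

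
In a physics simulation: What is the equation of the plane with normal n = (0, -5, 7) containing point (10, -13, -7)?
d = n·P = (0)(10) + (-5)(-13) + (7)(-7) = 16
Plane: -5y + 7z = 16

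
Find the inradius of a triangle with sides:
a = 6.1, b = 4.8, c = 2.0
s = (a+b+c)/2 = (6.1+4.8+2.0)/2 = 6.45
Area = √(s(s-a)(s-b)(s-c)) = √(6.45·0.35·1.65·4.45) = 4.07133
r = Area/s = 4.07133/6.45 = 0.6312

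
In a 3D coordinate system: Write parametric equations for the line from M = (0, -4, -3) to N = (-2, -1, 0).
Direction vector d = N - M = (-2, 3, 3)
x = 0 - 2t, y = -4 + 3t, z = -3 + 3t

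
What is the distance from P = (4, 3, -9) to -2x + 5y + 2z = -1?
d = |(-2)(4) + 5(3) + 2(-9) - (-1)| / √((-2)² + 5² + 2²) = 10/√33 = 1.741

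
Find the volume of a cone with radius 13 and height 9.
Volume = (1/3) * pi * r² * h
Volume = (1/3) * pi * 13² * 9
Volume = (1/3) * pi * 169 * 9
Volume = (1/3) * pi * 1521
Volume = 1592.79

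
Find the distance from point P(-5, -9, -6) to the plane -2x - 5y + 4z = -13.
d = |(-2)(-5) + (-5)(-9) + 4(-6) - (-13)| / √((-2)² + (-5)² + 4²) = 44/√45 = 6.559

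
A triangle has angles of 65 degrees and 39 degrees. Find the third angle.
Sum of angles in a triangle = 180 degrees
Third angle = 180 - 65 - 39
Third angle = 76 degrees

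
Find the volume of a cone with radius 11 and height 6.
Volume = (1/3) * pi * r² * h
Volume = (1/3) * pi * 11² * 6
Volume = (1/3) * pi * 121 * 6
Volume = (1/3) * pi * 726
Volume = 760.27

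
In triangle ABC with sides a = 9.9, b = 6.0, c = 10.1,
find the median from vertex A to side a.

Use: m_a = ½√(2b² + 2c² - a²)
m_a = ½√(2·6.0² + 2·10.1² - 9.9²)
m_a = ½√(72 + 204.02 - 98.01) = ½√178.01 = 6.671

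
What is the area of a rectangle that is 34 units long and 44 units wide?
Area = length * width
Area = 34 * 44
Area = 1496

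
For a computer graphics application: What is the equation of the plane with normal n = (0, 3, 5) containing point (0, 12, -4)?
d = n·P = (0)(0) + (3)(12) + (5)(-4) = 16
Plane: 3y + 5z = 16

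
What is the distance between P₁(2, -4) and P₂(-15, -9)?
Using the distance formula: d = sqrt((x₂-x₁)² + (y₂-y₁)²)
dx = (-15) - 2 = -17
dy = (-9) - (-4) = -5
d = sqrt((-17)² + (-5)²) = sqrt(289 + 25) = sqrt(314) = 17.72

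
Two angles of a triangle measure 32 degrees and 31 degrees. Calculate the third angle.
Sum of angles in a triangle = 180 degrees
Third angle = 180 - 32 - 31
Third angle = 117 degrees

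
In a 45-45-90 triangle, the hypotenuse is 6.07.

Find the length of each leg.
In a 45-45-90 triangle, hypotenuse = leg·√2  →  leg = hypotenuse/√2
leg = 6.07/√2 = 4.292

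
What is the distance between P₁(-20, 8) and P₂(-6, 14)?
Using the distance formula: d = sqrt((x₂-x₁)² + (y₂-y₁)²)
dx = (-6) - (-20) = 14
dy = 14 - 8 = 6
d = sqrt(14² + 6²) = sqrt(196 + 36) = sqrt(232) = 15.23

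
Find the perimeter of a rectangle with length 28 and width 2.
Perimeter = 2 * (length + width)
Perimeter = 2 * (28 + 2)
Perimeter = 2 * 30
Perimeter = 60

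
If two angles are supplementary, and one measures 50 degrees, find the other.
Supplementary angles sum to 180 degrees.
Other angle = 180 - 50
Other angle = 130 degrees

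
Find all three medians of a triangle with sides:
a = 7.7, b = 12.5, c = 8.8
Using m_x = ½√(2y² + 2z² - x²):
m_a = ½√(2·12.5² + 2·8.8² - 7.7²) = ½√408.09 = 10.1
m_b = ½√(2·7.7² + 2·8.8² - 12.5²) = ½√117.21 = 5.413
m_c = ½√(2·7.7² + 2·12.5² - 8.8²) = ½√353.64 = 9.403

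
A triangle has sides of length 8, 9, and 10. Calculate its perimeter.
Perimeter = sum of all sides
Perimeter = 8 + 9 + 10
Perimeter = 27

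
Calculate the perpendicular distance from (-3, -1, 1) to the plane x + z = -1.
d = |1(-3) + 0(-1) + 1(1) - (-1)| / √(1² + 0² + 1²) = 1/√2 = 0.7071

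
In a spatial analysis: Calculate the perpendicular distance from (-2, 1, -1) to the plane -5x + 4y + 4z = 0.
d = |(-5)(-2) + 4(1) + 4(-1) - (0)| / √((-5)² + 4² + 4²) = 10/√57 = 1.325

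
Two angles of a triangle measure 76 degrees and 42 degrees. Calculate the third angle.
Sum of angles in a triangle = 180 degrees
Third angle = 180 - 76 - 42
Third angle = 62 degrees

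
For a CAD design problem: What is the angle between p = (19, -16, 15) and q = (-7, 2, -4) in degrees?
p·q = -225, |p|² = 842, |q|² = 69
cos θ = -225/√58098 ≈ -0.9335
θ ≈ 159.0°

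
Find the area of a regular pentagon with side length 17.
For a regular 5-gon with side length s = 17:
Apothem a = s / (2*tan(pi/5)) = 17 / (2*tan(pi/5)) ≈ 11.6992
Perimeter P = 5 * 17 = 85
Area = (1/2) * P * a = (1/2) * 85 * 11.6992 = 497.22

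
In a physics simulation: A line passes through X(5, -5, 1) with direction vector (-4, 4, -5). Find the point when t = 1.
P(1) = (5 + (-4)(1), -5 + 4(1), 1 + (-5)(1)) = (1, -1, -4)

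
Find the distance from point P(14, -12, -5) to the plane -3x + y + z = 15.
d = |(-3)(14) + 1(-12) + 1(-5) - (15)| / √((-3)² + 1² + 1²) = 74/√11 = 22.31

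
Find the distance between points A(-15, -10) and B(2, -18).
Using the distance formula: d = sqrt((x₂-x₁)² + (y₂-y₁)²)
dx = 2 - (-15) = 17
dy = (-18) - (-10) = -8
d = sqrt(17² + (-8)²) = sqrt(289 + 64) = sqrt(353) = 18.79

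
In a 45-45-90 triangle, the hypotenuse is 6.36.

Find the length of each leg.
In a 45-45-90 triangle, hypotenuse = leg·√2  →  leg = hypotenuse/√2
leg = 6.36/√2 = 4.497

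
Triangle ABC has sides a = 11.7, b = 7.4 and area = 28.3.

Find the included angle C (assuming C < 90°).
Area = ½ab·sin(C)  →  sin(C) = 2·Area/(ab)
sin(C) = 2·28.3/(11.7·7.4) = 0.653731
C = arcsin(0.653731) = 40.82°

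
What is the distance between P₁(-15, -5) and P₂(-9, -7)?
Using the distance formula: d = sqrt((x₂-x₁)² + (y₂-y₁)²)
dx = (-9) - (-15) = 6
dy = (-7) - (-5) = -2
d = sqrt(6² + (-2)²) = sqrt(36 + 4) = sqrt(40) = 6.32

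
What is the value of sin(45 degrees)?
sin(45 degrees) = sqrt(2)/2
Decimal approximation: 0.7071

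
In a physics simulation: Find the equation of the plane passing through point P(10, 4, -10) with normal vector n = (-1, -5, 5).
d = n·P = (-1)(10) + (-5)(4) + (5)(-10) = -80
Plane: -x - 5y + 5z = -80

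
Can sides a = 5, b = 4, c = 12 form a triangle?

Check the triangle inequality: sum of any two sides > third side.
No: 5 + 4 = 9 is not > 12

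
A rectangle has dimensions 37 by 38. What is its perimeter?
Perimeter = 2 * (length + width)
Perimeter = 2 * (37 + 38)
Perimeter = 2 * 75
Perimeter = 150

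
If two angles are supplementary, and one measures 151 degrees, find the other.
Supplementary angles sum to 180 degrees.
Other angle = 180 - 151
Other angle = 29 degrees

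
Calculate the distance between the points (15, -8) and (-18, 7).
Using the distance formula: d = sqrt((x₂-x₁)² + (y₂-y₁)²)
dx = (-18) - 15 = -33
dy = 7 - (-8) = 15
d = sqrt((-33)² + 15²) = sqrt(1089 + 225) = sqrt(1314) = 36.25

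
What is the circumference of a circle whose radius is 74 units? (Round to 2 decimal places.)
Circumference = 2 * pi * r
Circumference = 2 * pi * 74
Circumference = 464.96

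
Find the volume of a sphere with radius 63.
Volume = (4/3) * pi * r³
Volume = (4/3) * pi * 63³
Volume = (4/3) * pi * 250047
Volume = 1047394.42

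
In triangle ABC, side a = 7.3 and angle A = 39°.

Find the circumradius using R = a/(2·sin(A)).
R = a/(2·sin(A)) = 7.3/(2·sin(39°))
R = 7.3/(2·0.629320) = 7.3/1.258641 = 5.8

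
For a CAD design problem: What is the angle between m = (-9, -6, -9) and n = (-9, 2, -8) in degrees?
m·n = 141, |m|² = 198, |n|² = 149
cos θ = 141/√29502 ≈ 0.8209
θ ≈ 34.82°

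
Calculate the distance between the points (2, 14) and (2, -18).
Using the distance formula: d = sqrt((x₂-x₁)² + (y₂-y₁)²)
dx = 2 - 2 = 0
dy = (-18) - 14 = -32
d = sqrt(0² + (-32)²) = sqrt(0 + 1024) = sqrt(1024) = 32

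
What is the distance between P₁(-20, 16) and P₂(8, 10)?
Using the distance formula: d = sqrt((x₂-x₁)² + (y₂-y₁)²)
dx = 8 - (-20) = 28
dy = 10 - 16 = -6
d = sqrt(28² + (-6)²) = sqrt(784 + 36) = sqrt(820) = 28.64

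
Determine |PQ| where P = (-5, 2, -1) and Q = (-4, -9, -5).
d = √[(1)² + (-11)² + (-4)²] = √138 = 11.75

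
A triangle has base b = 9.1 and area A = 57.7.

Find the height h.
A = ½bh  →  h = 2A/b
h = 2·57.7/9.1 = 12.68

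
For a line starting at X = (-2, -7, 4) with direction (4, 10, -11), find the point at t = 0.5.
P(0.5) = (-2 + 4(0.5), -7 + 10(0.5), 4 + (-11)(0.5)) = (0, -2, -1.5)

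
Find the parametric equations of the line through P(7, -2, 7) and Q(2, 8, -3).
Direction vector d = Q - P = (-5, 10, -10)
x = 7 - 5t, y = -2 + 10t, z = 7 - 10t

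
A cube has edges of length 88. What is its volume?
Volume = s³
Volume = 88³
Volume = 681472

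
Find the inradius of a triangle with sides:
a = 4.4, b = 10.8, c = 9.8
s = (a+b+c)/2 = (4.4+10.8+9.8)/2 = 12.5
Area = √(s(s-a)(s-b)(s-c)) = √(12.5·8.1·1.7·2.7) = 21.5578
r = Area/s = 21.5578/12.5 = 1.725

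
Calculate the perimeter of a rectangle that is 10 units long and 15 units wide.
Perimeter = 2 * (length + width)
Perimeter = 2 * (10 + 15)
Perimeter = 2 * 25
Perimeter = 50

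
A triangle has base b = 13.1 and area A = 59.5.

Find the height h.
A = ½bh  →  h = 2A/b
h = 2·59.5/13.1 = 9.084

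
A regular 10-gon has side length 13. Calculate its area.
For a regular 10-gon with side length s = 13:
Apothem a = s / (2*tan(pi/10)) = 13 / (2*tan(pi/10)) ≈ 20.0049
Perimeter P = 10 * 13 = 130
Area = (1/2) * P * a = (1/2) * 130 * 20.0049 = 1300.32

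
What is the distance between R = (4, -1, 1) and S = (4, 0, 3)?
d = √[(0)² + (1)² + (2)²] = √5 = 2.236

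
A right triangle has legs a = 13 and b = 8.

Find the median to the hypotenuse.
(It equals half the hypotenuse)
Hypotenuse c = √(13² + 8²) = √233 = 15.2643
Median to hypotenuse = c/2 = 7.632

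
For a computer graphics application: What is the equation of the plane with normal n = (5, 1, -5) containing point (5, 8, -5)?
d = n·P = (5)(5) + (1)(8) + (-5)(-5) = 58
Plane: 5x + y - 5z = 58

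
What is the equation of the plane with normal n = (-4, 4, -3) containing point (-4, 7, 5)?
d = n·P = (-4)(-4) + (4)(7) + (-3)(5) = 29
Plane: -4x + 4y - 3z = 29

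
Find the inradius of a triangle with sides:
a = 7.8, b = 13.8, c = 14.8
s = (a+b+c)/2 = (7.8+13.8+14.8)/2 = 18.2
Area = √(s(s-a)(s-b)(s-c)) = √(18.2·10.4·4.4·3.4) = 53.2131
r = Area/s = 53.2131/18.2 = 2.924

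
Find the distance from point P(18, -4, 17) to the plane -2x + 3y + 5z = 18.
d = |(-2)(18) + 3(-4) + 5(17) - (18)| / √((-2)² + 3² + 5²) = 19/√38 = 3.082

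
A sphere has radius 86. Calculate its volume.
Volume = (4/3) * pi * r³
Volume = (4/3) * pi * 86³
Volume = (4/3) * pi * 636056
Volume = 2664305.14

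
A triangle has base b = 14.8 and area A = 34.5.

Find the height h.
A = ½bh  →  h = 2A/b
h = 2·34.5/14.8 = 4.662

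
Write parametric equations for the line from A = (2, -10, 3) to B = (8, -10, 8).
Direction vector d = B - A = (6, 0, 5)
x = 2 + 6t, y = -10, z = 3 + 5t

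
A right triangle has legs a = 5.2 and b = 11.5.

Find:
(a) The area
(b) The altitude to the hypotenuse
(a) Area = ½ab = ½·5.2·11.5 = 29.9
(b) Hypotenuse c = √(5.2² + 11.5²) = √159.29 = 12.621
    Area = ½·c·h_c  →  h_c = 2·Area/c = 2·29.9/12.621 = 4.738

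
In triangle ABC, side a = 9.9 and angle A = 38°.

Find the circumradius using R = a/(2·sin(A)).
R = a/(2·sin(A)) = 9.9/(2·sin(38°))
R = 9.9/(2·0.615661) = 9.9/1.231323 = 8.04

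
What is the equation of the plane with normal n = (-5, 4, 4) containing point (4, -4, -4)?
d = n·P = (-5)(4) + (4)(-4) + (4)(-4) = -52
Plane: -5x + 4y + 4z = -52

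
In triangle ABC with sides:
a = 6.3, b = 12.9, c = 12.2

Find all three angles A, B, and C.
By the law of cosines:
cos(A) = (b² + c² - a²)/(2bc) = 0.875461  →  A = 28.9°
cos(B) = (a² + c² - b²)/(2ac) = 0.143898  →  B = 81.73°
cos(C) = (a² + b² - c²)/(2ab) = 0.352283  →  C = 69.37°
Check: A + B + C = 180.0° ✓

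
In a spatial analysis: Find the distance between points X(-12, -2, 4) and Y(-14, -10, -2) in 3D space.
d = √[(-2)² + (-8)² + (-6)²] = √104 = 10.2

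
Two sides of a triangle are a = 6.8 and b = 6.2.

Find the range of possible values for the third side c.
By the triangle inequality: |a - b| < c < a + b
|6.8 - 6.2| < c < 6.8 + 6.2
0.6 < c < 13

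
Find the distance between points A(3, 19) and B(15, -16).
Using the distance formula: d = sqrt((x₂-x₁)² + (y₂-y₁)²)
dx = 15 - 3 = 12
dy = (-16) - 19 = -35
d = sqrt(12² + (-35)²) = sqrt(144 + 1225) = sqrt(1369) = 37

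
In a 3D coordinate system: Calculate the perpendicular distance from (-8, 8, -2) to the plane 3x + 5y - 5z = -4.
d = |3(-8) + 5(8) + (-5)(-2) - (-4)| / √(3² + 5² + (-5)²) = 30/√59 = 3.906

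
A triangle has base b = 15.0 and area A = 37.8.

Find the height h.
A = ½bh  →  h = 2A/b
h = 2·37.8/15.0 = 5.04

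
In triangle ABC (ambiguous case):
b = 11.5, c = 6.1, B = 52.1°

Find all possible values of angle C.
sin(C)/c = sin(B)/b  →  sin(C) = c·sin(B)/b = 6.1·sin(52.1°)/11.5 = 0.418558
C₁ = arcsin(0.418558) = 24.74°,  C₂ = 180° - C₁ = 155.26°
Check C₂: A = 180° - 52.1° - 155.26° = -27.36° ≤ 0, rejected
C = 24.74° (one solution)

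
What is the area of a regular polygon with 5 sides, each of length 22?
For a regular 5-gon with side length s = 22:
Apothem a = s / (2*tan(pi/5)) = 22 / (2*tan(pi/5)) ≈ 15.1402
Perimeter P = 5 * 22 = 110
Area = (1/2) * P * a = (1/2) * 110 * 15.1402 = 832.71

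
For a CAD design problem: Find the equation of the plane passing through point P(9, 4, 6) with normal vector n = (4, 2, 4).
d = n·P = (4)(9) + (2)(4) + (4)(6) = 68
Plane: 4x + 2y + 4z = 68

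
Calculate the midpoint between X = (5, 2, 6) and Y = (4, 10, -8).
Midpoint = ((5+4)/2, (2+10)/2, (6-8)/2) = (4.5, 6, -1)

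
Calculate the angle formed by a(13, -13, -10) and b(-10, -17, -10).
a·b = 191, |a|² = 438, |b|² = 489
cos θ = 191/√214182 ≈ 0.4127
θ ≈ 65.62°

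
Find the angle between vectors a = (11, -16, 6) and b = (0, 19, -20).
a·b = -424, |a|² = 413, |b|² = 761
cos θ = -424/√314293 ≈ -0.7563
θ ≈ 139.1°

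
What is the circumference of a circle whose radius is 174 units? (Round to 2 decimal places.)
Circumference = 2 * pi * r
Circumference = 2 * pi * 174
Circumference = 1093.27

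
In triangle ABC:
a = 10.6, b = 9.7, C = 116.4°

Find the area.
Using A = ½ab·sin(C):
A = ½·10.6·9.7·sin(116.4°) = ½·102.82·0.895712 = 46.05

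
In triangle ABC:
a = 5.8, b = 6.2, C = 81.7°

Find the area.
Using A = ½ab·sin(C):
A = ½·5.8·6.2·sin(81.7°) = ½·35.96·0.989526 = 17.79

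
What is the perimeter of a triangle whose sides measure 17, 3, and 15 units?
Perimeter = sum of all sides
Perimeter = 17 + 3 + 15
Perimeter = 35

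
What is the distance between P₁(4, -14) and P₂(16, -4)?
Using the distance formula: d = sqrt((x₂-x₁)² + (y₂-y₁)²)
dx = 16 - 4 = 12
dy = (-4) - (-14) = 10
d = sqrt(12² + 10²) = sqrt(144 + 100) = sqrt(244) = 15.62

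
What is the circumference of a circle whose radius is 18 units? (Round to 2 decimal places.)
Circumference = 2 * pi * r
Circumference = 2 * pi * 18
Circumference = 113.10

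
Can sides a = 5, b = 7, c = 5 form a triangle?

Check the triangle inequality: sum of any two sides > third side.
Yes, triangle inequality satisfied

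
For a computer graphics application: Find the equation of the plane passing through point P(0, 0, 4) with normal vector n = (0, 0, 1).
d = n·P = (0)(0) + (0)(0) + (1)(4) = 4
Plane: z = 4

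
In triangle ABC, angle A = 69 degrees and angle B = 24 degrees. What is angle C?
Sum of angles in a triangle = 180 degrees
Third angle = 180 - 69 - 24
Third angle = 87 degrees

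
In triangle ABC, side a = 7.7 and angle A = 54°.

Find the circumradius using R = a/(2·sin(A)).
R = a/(2·sin(A)) = 7.7/(2·sin(54°))
R = 7.7/(2·0.809017) = 7.7/1.618034 = 4.759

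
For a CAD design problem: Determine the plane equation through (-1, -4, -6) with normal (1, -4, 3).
d = n·P = (1)(-1) + (-4)(-4) + (3)(-6) = -3
Plane: x - 4y + 3z = -3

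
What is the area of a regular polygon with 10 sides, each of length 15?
For a regular 10-gon with side length s = 15:
Apothem a = s / (2*tan(pi/10)) = 15 / (2*tan(pi/10)) ≈ 23.08263
Perimeter P = 10 * 15 = 150
Area = (1/2) * P * a = (1/2) * 150 * 23.08263 = 1731.20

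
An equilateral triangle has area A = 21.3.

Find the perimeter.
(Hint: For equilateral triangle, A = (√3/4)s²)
A = (√3/4)s²  →  s² = 4A/√3 = 4·21.3/√3 = 49.1902
s = 7.01358
Perimeter = 3s = 21.04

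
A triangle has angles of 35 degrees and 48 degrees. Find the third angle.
Sum of angles in a triangle = 180 degrees
Third angle = 180 - 35 - 48
Third angle = 97 degrees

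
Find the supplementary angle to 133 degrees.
Supplementary angles sum to 180 degrees.
Other angle = 180 - 133
Other angle = 47 degrees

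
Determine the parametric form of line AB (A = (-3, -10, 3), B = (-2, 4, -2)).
Direction vector d = B - A = (1, 14, -5)
x = -3 + t, y = -10 + 14t, z = 3 - 5t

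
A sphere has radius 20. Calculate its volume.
Volume = (4/3) * pi * r³
Volume = (4/3) * pi * 20³
Volume = (4/3) * pi * 8000
Volume = 33510.32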